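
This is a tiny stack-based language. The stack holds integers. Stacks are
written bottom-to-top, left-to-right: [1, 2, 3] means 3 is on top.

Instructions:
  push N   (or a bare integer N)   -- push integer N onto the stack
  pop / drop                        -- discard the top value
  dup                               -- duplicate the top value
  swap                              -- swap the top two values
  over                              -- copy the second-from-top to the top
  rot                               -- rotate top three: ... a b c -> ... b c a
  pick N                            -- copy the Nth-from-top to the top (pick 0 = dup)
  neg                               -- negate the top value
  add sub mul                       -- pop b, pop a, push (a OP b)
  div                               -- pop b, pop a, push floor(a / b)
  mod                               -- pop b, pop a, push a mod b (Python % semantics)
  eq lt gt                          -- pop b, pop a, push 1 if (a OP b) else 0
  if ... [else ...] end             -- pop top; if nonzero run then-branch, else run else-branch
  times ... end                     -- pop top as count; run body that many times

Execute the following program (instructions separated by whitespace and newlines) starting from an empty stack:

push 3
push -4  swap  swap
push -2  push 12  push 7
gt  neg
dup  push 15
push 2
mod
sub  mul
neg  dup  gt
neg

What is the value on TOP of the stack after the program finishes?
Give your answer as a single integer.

Answer: 0

Derivation:
After 'push 3': [3]
After 'push -4': [3, -4]
After 'swap': [-4, 3]
After 'swap': [3, -4]
After 'push -2': [3, -4, -2]
After 'push 12': [3, -4, -2, 12]
After 'push 7': [3, -4, -2, 12, 7]
After 'gt': [3, -4, -2, 1]
After 'neg': [3, -4, -2, -1]
After 'dup': [3, -4, -2, -1, -1]
After 'push 15': [3, -4, -2, -1, -1, 15]
After 'push 2': [3, -4, -2, -1, -1, 15, 2]
After 'mod': [3, -4, -2, -1, -1, 1]
After 'sub': [3, -4, -2, -1, -2]
After 'mul': [3, -4, -2, 2]
After 'neg': [3, -4, -2, -2]
After 'dup': [3, -4, -2, -2, -2]
After 'gt': [3, -4, -2, 0]
After 'neg': [3, -4, -2, 0]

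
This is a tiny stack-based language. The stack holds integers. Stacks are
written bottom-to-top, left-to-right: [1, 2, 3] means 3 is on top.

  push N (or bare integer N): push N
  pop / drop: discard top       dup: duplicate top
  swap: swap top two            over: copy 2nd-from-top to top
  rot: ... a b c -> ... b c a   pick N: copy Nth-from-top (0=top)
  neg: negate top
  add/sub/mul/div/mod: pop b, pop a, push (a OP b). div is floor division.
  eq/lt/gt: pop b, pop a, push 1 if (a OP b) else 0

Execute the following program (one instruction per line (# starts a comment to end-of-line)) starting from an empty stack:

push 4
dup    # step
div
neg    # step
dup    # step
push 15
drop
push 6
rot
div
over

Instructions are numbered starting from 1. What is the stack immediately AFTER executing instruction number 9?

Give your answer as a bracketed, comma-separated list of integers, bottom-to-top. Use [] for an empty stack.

Step 1 ('push 4'): [4]
Step 2 ('dup'): [4, 4]
Step 3 ('div'): [1]
Step 4 ('neg'): [-1]
Step 5 ('dup'): [-1, -1]
Step 6 ('push 15'): [-1, -1, 15]
Step 7 ('drop'): [-1, -1]
Step 8 ('push 6'): [-1, -1, 6]
Step 9 ('rot'): [-1, 6, -1]

Answer: [-1, 6, -1]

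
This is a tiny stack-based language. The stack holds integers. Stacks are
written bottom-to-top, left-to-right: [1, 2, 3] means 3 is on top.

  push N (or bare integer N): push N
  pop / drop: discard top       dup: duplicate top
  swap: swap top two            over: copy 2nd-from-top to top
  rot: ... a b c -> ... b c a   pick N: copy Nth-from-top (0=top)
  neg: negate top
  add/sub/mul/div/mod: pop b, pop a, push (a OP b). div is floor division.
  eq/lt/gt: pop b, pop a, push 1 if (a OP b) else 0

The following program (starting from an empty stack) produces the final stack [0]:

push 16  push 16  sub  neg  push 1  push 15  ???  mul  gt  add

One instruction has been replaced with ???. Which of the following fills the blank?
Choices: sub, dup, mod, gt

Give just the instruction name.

Answer: dup

Derivation:
Stack before ???: [0, 1, 15]
Stack after ???:  [0, 1, 15, 15]
Checking each choice:
  sub: stack underflow (need 2, have 1)
  dup: MATCH
  mod: stack underflow (need 2, have 1)
  gt: stack underflow (need 2, have 1)


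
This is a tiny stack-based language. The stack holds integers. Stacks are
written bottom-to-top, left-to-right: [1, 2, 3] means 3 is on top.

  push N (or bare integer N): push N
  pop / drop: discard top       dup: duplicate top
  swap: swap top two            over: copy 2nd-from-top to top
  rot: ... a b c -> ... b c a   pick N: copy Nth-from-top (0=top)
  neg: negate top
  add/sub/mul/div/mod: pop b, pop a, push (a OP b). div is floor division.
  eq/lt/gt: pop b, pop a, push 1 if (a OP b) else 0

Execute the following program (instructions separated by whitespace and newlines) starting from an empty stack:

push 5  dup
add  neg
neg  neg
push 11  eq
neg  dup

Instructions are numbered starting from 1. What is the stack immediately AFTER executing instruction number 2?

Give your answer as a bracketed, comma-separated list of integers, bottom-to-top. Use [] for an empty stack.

Answer: [5, 5]

Derivation:
Step 1 ('push 5'): [5]
Step 2 ('dup'): [5, 5]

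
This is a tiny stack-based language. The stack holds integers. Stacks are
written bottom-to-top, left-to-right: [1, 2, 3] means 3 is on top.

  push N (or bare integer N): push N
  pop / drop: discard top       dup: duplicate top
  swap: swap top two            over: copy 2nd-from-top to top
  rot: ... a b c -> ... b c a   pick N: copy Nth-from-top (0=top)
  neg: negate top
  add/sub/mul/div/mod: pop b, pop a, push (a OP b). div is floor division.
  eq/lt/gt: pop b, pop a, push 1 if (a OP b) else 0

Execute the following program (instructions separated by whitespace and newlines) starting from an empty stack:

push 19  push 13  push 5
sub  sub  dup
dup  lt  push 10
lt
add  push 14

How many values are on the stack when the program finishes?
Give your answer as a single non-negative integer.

After 'push 19': stack = [19] (depth 1)
After 'push 13': stack = [19, 13] (depth 2)
After 'push 5': stack = [19, 13, 5] (depth 3)
After 'sub': stack = [19, 8] (depth 2)
After 'sub': stack = [11] (depth 1)
After 'dup': stack = [11, 11] (depth 2)
After 'dup': stack = [11, 11, 11] (depth 3)
After 'lt': stack = [11, 0] (depth 2)
After 'push 10': stack = [11, 0, 10] (depth 3)
After 'lt': stack = [11, 1] (depth 2)
After 'add': stack = [12] (depth 1)
After 'push 14': stack = [12, 14] (depth 2)

Answer: 2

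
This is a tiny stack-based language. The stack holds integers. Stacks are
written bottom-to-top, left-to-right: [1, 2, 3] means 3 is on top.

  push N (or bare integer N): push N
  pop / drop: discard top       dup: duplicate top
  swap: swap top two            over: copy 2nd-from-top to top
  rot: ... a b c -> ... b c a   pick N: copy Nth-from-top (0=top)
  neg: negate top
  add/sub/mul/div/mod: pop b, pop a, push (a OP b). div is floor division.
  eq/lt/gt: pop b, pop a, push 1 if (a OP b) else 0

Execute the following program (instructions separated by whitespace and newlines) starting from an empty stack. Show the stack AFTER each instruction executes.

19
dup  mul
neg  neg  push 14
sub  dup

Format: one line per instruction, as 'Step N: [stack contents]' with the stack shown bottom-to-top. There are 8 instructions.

Step 1: [19]
Step 2: [19, 19]
Step 3: [361]
Step 4: [-361]
Step 5: [361]
Step 6: [361, 14]
Step 7: [347]
Step 8: [347, 347]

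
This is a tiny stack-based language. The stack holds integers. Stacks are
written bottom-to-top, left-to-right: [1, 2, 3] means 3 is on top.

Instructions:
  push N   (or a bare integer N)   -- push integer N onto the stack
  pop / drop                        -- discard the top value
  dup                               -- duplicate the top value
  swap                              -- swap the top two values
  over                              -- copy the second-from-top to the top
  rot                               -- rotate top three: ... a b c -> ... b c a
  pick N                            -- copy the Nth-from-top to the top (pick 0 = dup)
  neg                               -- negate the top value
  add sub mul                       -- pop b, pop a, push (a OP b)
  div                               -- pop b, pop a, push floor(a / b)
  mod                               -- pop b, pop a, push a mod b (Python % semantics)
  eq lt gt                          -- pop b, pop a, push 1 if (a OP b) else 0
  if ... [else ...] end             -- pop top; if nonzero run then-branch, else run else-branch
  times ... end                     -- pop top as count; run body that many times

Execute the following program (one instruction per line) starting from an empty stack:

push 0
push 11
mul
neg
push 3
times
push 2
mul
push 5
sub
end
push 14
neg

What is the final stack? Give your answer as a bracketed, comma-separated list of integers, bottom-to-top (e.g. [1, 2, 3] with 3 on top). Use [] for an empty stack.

After 'push 0': [0]
After 'push 11': [0, 11]
After 'mul': [0]
After 'neg': [0]
After 'push 3': [0, 3]
After 'times': [0]
After 'push 2': [0, 2]
After 'mul': [0]
After 'push 5': [0, 5]
After 'sub': [-5]
After 'push 2': [-5, 2]
After 'mul': [-10]
After 'push 5': [-10, 5]
After 'sub': [-15]
After 'push 2': [-15, 2]
After 'mul': [-30]
After 'push 5': [-30, 5]
After 'sub': [-35]
After 'push 14': [-35, 14]
After 'neg': [-35, -14]

Answer: [-35, -14]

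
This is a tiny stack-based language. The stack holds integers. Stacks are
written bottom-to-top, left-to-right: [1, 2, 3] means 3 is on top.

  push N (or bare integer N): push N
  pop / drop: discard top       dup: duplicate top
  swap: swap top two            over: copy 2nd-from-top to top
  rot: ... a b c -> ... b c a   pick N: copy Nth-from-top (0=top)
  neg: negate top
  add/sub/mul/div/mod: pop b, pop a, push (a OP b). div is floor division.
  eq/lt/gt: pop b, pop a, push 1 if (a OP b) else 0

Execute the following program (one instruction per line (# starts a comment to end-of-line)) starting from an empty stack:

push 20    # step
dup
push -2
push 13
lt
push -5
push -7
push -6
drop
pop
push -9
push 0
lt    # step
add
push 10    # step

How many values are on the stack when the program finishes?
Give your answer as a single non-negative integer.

After 'push 20': stack = [20] (depth 1)
After 'dup': stack = [20, 20] (depth 2)
After 'push -2': stack = [20, 20, -2] (depth 3)
After 'push 13': stack = [20, 20, -2, 13] (depth 4)
After 'lt': stack = [20, 20, 1] (depth 3)
After 'push -5': stack = [20, 20, 1, -5] (depth 4)
After 'push -7': stack = [20, 20, 1, -5, -7] (depth 5)
After 'push -6': stack = [20, 20, 1, -5, -7, -6] (depth 6)
After 'drop': stack = [20, 20, 1, -5, -7] (depth 5)
After 'pop': stack = [20, 20, 1, -5] (depth 4)
After 'push -9': stack = [20, 20, 1, -5, -9] (depth 5)
After 'push 0': stack = [20, 20, 1, -5, -9, 0] (depth 6)
After 'lt': stack = [20, 20, 1, -5, 1] (depth 5)
After 'add': stack = [20, 20, 1, -4] (depth 4)
After 'push 10': stack = [20, 20, 1, -4, 10] (depth 5)

Answer: 5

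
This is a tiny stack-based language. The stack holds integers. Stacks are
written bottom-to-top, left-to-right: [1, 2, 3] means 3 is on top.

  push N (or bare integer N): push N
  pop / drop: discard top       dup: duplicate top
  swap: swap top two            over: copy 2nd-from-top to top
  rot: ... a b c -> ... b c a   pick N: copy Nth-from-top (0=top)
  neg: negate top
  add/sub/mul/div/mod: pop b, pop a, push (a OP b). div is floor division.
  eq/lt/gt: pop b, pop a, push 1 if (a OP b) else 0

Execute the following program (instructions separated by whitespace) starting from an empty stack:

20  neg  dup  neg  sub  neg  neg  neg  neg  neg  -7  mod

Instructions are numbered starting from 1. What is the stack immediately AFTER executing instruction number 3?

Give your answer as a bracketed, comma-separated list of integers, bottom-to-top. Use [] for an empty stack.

Answer: [-20, -20]

Derivation:
Step 1 ('20'): [20]
Step 2 ('neg'): [-20]
Step 3 ('dup'): [-20, -20]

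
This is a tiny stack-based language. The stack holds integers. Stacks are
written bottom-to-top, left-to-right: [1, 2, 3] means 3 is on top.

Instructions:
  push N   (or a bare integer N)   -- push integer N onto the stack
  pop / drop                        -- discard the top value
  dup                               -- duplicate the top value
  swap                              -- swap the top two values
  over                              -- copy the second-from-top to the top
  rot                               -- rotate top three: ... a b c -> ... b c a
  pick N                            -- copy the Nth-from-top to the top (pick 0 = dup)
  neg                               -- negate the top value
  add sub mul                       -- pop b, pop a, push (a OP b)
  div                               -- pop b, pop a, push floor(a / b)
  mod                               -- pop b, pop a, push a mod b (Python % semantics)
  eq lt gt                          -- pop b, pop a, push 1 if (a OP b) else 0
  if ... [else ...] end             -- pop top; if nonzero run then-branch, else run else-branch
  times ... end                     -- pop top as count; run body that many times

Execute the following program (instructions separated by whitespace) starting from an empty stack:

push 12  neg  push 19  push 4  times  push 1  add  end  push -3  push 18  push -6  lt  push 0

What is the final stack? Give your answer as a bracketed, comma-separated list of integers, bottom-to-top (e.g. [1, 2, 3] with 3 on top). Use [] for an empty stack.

After 'push 12': [12]
After 'neg': [-12]
After 'push 19': [-12, 19]
After 'push 4': [-12, 19, 4]
After 'times': [-12, 19]
After 'push 1': [-12, 19, 1]
After 'add': [-12, 20]
After 'push 1': [-12, 20, 1]
After 'add': [-12, 21]
After 'push 1': [-12, 21, 1]
After 'add': [-12, 22]
After 'push 1': [-12, 22, 1]
After 'add': [-12, 23]
After 'push -3': [-12, 23, -3]
After 'push 18': [-12, 23, -3, 18]
After 'push -6': [-12, 23, -3, 18, -6]
After 'lt': [-12, 23, -3, 0]
After 'push 0': [-12, 23, -3, 0, 0]

Answer: [-12, 23, -3, 0, 0]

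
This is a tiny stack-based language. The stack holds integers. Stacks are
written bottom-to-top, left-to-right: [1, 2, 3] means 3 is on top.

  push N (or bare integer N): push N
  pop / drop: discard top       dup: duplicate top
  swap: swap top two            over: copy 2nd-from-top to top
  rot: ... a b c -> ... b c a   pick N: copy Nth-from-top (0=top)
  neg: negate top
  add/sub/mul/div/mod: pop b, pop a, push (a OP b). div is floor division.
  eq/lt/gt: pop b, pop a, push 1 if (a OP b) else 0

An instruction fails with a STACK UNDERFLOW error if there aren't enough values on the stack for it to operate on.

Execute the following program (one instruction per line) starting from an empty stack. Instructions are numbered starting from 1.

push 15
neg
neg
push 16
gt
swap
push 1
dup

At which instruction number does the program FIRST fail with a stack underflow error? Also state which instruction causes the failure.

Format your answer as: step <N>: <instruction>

Answer: step 6: swap

Derivation:
Step 1 ('push 15'): stack = [15], depth = 1
Step 2 ('neg'): stack = [-15], depth = 1
Step 3 ('neg'): stack = [15], depth = 1
Step 4 ('push 16'): stack = [15, 16], depth = 2
Step 5 ('gt'): stack = [0], depth = 1
Step 6 ('swap'): needs 2 value(s) but depth is 1 — STACK UNDERFLOW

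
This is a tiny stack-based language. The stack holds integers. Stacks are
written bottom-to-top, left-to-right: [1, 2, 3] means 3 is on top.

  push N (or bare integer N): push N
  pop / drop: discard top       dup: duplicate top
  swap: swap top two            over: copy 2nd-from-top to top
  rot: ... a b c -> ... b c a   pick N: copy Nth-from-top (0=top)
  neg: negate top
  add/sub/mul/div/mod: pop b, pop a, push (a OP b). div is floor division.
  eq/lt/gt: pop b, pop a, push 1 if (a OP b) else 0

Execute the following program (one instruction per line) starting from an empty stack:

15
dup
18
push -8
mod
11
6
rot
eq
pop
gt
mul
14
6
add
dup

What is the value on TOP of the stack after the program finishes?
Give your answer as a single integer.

Answer: 20

Derivation:
After 'push 15': [15]
After 'dup': [15, 15]
After 'push 18': [15, 15, 18]
After 'push -8': [15, 15, 18, -8]
After 'mod': [15, 15, -6]
After 'push 11': [15, 15, -6, 11]
After 'push 6': [15, 15, -6, 11, 6]
After 'rot': [15, 15, 11, 6, -6]
After 'eq': [15, 15, 11, 0]
After 'pop': [15, 15, 11]
After 'gt': [15, 1]
After 'mul': [15]
After 'push 14': [15, 14]
After 'push 6': [15, 14, 6]
After 'add': [15, 20]
After 'dup': [15, 20, 20]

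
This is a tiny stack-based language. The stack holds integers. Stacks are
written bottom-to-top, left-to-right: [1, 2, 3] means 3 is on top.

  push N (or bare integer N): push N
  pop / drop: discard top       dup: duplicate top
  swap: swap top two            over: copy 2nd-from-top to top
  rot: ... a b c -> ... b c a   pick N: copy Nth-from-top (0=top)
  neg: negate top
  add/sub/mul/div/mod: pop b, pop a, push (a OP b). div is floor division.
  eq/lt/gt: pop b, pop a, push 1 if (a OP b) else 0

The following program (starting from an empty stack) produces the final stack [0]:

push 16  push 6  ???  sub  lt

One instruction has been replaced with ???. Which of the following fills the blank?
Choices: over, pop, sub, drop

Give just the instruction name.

Stack before ???: [16, 6]
Stack after ???:  [16, 6, 16]
Checking each choice:
  over: MATCH
  pop: stack underflow (need 2, have 1)
  sub: stack underflow (need 2, have 1)
  drop: stack underflow (need 2, have 1)


Answer: over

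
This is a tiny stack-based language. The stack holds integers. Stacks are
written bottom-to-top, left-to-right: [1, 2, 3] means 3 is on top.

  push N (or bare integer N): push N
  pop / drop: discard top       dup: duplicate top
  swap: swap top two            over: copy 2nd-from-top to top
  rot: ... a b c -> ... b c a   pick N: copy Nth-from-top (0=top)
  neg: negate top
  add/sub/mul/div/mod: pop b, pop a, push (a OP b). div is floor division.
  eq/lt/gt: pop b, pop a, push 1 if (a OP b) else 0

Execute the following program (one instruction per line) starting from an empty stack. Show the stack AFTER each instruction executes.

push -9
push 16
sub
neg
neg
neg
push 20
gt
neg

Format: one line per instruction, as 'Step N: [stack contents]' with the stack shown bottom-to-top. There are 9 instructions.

Step 1: [-9]
Step 2: [-9, 16]
Step 3: [-25]
Step 4: [25]
Step 5: [-25]
Step 6: [25]
Step 7: [25, 20]
Step 8: [1]
Step 9: [-1]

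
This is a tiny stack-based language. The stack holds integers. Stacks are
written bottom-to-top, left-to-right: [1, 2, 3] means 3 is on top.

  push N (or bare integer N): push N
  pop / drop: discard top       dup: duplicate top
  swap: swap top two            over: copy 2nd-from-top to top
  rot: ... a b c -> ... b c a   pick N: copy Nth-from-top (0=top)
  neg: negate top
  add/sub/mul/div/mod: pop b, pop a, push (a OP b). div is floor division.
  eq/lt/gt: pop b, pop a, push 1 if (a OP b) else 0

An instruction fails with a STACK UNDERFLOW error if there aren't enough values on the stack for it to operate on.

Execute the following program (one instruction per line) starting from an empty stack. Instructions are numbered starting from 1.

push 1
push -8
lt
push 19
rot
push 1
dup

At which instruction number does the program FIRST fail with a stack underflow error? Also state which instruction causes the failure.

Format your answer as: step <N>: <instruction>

Answer: step 5: rot

Derivation:
Step 1 ('push 1'): stack = [1], depth = 1
Step 2 ('push -8'): stack = [1, -8], depth = 2
Step 3 ('lt'): stack = [0], depth = 1
Step 4 ('push 19'): stack = [0, 19], depth = 2
Step 5 ('rot'): needs 3 value(s) but depth is 2 — STACK UNDERFLOW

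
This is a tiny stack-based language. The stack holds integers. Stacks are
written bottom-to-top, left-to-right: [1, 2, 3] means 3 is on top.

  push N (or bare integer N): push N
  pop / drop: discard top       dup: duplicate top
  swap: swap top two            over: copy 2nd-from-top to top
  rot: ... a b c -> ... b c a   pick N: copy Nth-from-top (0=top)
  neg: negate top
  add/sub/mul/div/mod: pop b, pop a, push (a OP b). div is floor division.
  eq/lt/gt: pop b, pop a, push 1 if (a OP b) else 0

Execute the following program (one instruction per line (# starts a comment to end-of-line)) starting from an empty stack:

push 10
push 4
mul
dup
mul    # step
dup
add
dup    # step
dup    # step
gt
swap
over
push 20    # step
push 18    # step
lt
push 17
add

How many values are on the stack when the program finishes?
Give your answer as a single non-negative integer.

After 'push 10': stack = [10] (depth 1)
After 'push 4': stack = [10, 4] (depth 2)
After 'mul': stack = [40] (depth 1)
After 'dup': stack = [40, 40] (depth 2)
After 'mul': stack = [1600] (depth 1)
After 'dup': stack = [1600, 1600] (depth 2)
After 'add': stack = [3200] (depth 1)
After 'dup': stack = [3200, 3200] (depth 2)
After 'dup': stack = [3200, 3200, 3200] (depth 3)
After 'gt': stack = [3200, 0] (depth 2)
After 'swap': stack = [0, 3200] (depth 2)
After 'over': stack = [0, 3200, 0] (depth 3)
After 'push 20': stack = [0, 3200, 0, 20] (depth 4)
After 'push 18': stack = [0, 3200, 0, 20, 18] (depth 5)
After 'lt': stack = [0, 3200, 0, 0] (depth 4)
After 'push 17': stack = [0, 3200, 0, 0, 17] (depth 5)
After 'add': stack = [0, 3200, 0, 17] (depth 4)

Answer: 4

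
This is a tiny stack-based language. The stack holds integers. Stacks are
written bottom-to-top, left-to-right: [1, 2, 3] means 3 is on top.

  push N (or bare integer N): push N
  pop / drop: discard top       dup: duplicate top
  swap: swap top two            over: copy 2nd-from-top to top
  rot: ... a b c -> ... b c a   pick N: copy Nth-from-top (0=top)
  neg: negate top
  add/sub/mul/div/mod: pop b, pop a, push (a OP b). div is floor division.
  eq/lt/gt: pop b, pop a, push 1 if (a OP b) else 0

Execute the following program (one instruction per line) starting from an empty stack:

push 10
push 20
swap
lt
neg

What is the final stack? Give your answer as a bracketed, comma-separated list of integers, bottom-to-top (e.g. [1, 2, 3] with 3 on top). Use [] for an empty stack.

After 'push 10': [10]
After 'push 20': [10, 20]
After 'swap': [20, 10]
After 'lt': [0]
After 'neg': [0]

Answer: [0]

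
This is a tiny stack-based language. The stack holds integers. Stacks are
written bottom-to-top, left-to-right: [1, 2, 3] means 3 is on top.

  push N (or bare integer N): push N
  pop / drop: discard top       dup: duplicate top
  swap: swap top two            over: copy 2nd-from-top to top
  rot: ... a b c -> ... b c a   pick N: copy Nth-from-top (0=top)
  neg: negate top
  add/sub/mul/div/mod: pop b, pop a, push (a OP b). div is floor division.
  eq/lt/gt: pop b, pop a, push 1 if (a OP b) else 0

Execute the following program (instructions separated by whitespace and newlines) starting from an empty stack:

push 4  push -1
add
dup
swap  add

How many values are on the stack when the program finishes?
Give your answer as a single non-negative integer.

After 'push 4': stack = [4] (depth 1)
After 'push -1': stack = [4, -1] (depth 2)
After 'add': stack = [3] (depth 1)
After 'dup': stack = [3, 3] (depth 2)
After 'swap': stack = [3, 3] (depth 2)
After 'add': stack = [6] (depth 1)

Answer: 1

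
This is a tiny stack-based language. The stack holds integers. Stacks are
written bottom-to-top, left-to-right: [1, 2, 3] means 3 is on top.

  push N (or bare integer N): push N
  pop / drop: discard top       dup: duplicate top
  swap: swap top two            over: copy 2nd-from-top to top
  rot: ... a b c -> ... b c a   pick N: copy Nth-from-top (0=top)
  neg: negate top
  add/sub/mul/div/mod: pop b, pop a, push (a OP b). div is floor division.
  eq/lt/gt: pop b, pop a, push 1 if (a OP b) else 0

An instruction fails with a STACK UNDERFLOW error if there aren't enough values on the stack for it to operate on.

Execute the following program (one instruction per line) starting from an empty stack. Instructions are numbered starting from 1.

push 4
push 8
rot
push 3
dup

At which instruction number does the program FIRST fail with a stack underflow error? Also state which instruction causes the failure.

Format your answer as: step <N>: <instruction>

Answer: step 3: rot

Derivation:
Step 1 ('push 4'): stack = [4], depth = 1
Step 2 ('push 8'): stack = [4, 8], depth = 2
Step 3 ('rot'): needs 3 value(s) but depth is 2 — STACK UNDERFLOW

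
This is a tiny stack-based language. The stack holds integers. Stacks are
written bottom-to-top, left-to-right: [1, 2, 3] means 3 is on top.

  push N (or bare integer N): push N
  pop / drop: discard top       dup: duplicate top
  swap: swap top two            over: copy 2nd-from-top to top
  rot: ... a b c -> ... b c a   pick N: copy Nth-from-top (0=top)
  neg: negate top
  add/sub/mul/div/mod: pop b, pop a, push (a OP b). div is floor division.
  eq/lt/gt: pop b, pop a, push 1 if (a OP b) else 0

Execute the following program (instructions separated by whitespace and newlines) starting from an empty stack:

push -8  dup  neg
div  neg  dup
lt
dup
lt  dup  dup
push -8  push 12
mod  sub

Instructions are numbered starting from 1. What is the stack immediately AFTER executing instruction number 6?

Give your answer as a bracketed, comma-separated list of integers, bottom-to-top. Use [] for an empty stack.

Step 1 ('push -8'): [-8]
Step 2 ('dup'): [-8, -8]
Step 3 ('neg'): [-8, 8]
Step 4 ('div'): [-1]
Step 5 ('neg'): [1]
Step 6 ('dup'): [1, 1]

Answer: [1, 1]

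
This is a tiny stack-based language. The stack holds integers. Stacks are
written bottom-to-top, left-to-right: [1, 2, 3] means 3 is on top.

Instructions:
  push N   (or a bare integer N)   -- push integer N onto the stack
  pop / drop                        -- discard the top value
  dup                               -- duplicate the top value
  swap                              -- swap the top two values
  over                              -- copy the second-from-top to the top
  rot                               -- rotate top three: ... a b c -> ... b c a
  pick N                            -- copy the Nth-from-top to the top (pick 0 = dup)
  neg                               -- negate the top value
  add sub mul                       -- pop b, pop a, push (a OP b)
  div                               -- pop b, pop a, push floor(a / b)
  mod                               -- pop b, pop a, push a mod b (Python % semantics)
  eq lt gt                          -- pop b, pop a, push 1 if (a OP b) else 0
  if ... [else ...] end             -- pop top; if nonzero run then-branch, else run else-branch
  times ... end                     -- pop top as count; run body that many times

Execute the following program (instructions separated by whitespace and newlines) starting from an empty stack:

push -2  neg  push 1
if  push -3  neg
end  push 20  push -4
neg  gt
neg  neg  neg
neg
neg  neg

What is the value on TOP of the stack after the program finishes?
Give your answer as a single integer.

Answer: 1

Derivation:
After 'push -2': [-2]
After 'neg': [2]
After 'push 1': [2, 1]
After 'if': [2]
After 'push -3': [2, -3]
After 'neg': [2, 3]
After 'push 20': [2, 3, 20]
After 'push -4': [2, 3, 20, -4]
After 'neg': [2, 3, 20, 4]
After 'gt': [2, 3, 1]
After 'neg': [2, 3, -1]
After 'neg': [2, 3, 1]
After 'neg': [2, 3, -1]
After 'neg': [2, 3, 1]
After 'neg': [2, 3, -1]
After 'neg': [2, 3, 1]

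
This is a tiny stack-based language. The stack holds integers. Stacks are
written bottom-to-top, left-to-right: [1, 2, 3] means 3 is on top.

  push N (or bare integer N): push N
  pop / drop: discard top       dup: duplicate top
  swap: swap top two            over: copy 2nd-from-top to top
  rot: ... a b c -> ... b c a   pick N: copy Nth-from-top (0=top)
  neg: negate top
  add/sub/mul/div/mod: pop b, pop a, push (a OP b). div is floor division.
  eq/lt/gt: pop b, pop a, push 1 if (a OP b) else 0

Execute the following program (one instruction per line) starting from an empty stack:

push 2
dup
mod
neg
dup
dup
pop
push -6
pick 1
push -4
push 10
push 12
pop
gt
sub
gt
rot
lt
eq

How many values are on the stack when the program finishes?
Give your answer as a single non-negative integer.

Answer: 1

Derivation:
After 'push 2': stack = [2] (depth 1)
After 'dup': stack = [2, 2] (depth 2)
After 'mod': stack = [0] (depth 1)
After 'neg': stack = [0] (depth 1)
After 'dup': stack = [0, 0] (depth 2)
After 'dup': stack = [0, 0, 0] (depth 3)
After 'pop': stack = [0, 0] (depth 2)
After 'push -6': stack = [0, 0, -6] (depth 3)
After 'pick 1': stack = [0, 0, -6, 0] (depth 4)
After 'push -4': stack = [0, 0, -6, 0, -4] (depth 5)
After 'push 10': stack = [0, 0, -6, 0, -4, 10] (depth 6)
After 'push 12': stack = [0, 0, -6, 0, -4, 10, 12] (depth 7)
After 'pop': stack = [0, 0, -6, 0, -4, 10] (depth 6)
After 'gt': stack = [0, 0, -6, 0, 0] (depth 5)
After 'sub': stack = [0, 0, -6, 0] (depth 4)
After 'gt': stack = [0, 0, 0] (depth 3)
After 'rot': stack = [0, 0, 0] (depth 3)
After 'lt': stack = [0, 0] (depth 2)
After 'eq': stack = [1] (depth 1)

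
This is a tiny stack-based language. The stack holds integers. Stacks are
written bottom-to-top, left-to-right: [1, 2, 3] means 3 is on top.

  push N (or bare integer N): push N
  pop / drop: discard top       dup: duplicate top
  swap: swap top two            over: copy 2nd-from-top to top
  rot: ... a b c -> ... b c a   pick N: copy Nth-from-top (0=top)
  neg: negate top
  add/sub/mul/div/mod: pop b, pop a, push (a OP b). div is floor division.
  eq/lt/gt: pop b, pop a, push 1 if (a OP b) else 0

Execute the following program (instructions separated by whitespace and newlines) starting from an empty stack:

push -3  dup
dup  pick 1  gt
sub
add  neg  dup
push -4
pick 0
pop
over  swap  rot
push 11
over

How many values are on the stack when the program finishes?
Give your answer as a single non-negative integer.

After 'push -3': stack = [-3] (depth 1)
After 'dup': stack = [-3, -3] (depth 2)
After 'dup': stack = [-3, -3, -3] (depth 3)
After 'pick 1': stack = [-3, -3, -3, -3] (depth 4)
After 'gt': stack = [-3, -3, 0] (depth 3)
After 'sub': stack = [-3, -3] (depth 2)
After 'add': stack = [-6] (depth 1)
After 'neg': stack = [6] (depth 1)
After 'dup': stack = [6, 6] (depth 2)
After 'push -4': stack = [6, 6, -4] (depth 3)
After 'pick 0': stack = [6, 6, -4, -4] (depth 4)
After 'pop': stack = [6, 6, -4] (depth 3)
After 'over': stack = [6, 6, -4, 6] (depth 4)
After 'swap': stack = [6, 6, 6, -4] (depth 4)
After 'rot': stack = [6, 6, -4, 6] (depth 4)
After 'push 11': stack = [6, 6, -4, 6, 11] (depth 5)
After 'over': stack = [6, 6, -4, 6, 11, 6] (depth 6)

Answer: 6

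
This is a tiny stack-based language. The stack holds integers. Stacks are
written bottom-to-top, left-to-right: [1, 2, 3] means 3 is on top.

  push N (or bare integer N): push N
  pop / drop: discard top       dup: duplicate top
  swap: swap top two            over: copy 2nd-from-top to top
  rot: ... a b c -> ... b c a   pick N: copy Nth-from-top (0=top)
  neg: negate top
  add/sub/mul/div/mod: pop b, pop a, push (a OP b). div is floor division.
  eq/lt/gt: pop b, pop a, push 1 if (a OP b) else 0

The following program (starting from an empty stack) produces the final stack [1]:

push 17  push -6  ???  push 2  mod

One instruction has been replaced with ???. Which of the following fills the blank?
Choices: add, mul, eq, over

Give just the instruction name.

Stack before ???: [17, -6]
Stack after ???:  [11]
Checking each choice:
  add: MATCH
  mul: produces [0]
  eq: produces [0]
  over: produces [17, -6, 1]


Answer: add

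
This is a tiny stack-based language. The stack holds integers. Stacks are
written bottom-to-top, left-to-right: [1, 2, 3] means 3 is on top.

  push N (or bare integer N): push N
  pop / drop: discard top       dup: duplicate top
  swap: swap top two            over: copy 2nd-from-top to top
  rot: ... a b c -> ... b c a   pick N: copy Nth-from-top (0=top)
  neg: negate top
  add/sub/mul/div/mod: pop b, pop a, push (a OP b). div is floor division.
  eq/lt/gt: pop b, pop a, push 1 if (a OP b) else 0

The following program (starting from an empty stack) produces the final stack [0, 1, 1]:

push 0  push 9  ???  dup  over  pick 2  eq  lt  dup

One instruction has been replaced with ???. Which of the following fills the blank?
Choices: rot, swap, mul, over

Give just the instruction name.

Answer: mul

Derivation:
Stack before ???: [0, 9]
Stack after ???:  [0]
Checking each choice:
  rot: stack underflow (need 3, have 2)
  swap: produces [9, 0, 1, 1]
  mul: MATCH
  over: produces [0, 9, 0, 1, 1]


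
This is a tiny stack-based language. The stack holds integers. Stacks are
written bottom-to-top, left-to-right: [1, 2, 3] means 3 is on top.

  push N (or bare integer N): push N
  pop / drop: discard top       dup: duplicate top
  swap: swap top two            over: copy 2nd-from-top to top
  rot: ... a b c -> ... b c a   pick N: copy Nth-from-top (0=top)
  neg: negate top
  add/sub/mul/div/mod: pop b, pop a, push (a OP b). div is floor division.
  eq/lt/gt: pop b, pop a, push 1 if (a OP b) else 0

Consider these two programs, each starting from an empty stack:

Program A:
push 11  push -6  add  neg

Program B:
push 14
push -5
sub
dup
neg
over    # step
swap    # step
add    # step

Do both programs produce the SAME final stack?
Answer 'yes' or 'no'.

Program A trace:
  After 'push 11': [11]
  After 'push -6': [11, -6]
  After 'add': [5]
  After 'neg': [-5]
Program A final stack: [-5]

Program B trace:
  After 'push 14': [14]
  After 'push -5': [14, -5]
  After 'sub': [19]
  After 'dup': [19, 19]
  After 'neg': [19, -19]
  After 'over': [19, -19, 19]
  After 'swap': [19, 19, -19]
  After 'add': [19, 0]
Program B final stack: [19, 0]
Same: no

Answer: no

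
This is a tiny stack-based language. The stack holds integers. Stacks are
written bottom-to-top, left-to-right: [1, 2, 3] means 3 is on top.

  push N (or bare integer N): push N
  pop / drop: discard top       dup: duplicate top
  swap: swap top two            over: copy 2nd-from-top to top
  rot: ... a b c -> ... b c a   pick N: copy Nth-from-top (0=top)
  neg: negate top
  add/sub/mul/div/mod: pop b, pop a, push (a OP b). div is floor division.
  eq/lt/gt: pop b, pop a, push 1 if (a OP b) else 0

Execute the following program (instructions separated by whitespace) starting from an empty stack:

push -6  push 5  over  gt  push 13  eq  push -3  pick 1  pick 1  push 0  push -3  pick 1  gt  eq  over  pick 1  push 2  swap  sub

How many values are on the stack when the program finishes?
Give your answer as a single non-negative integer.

Answer: 8

Derivation:
After 'push -6': stack = [-6] (depth 1)
After 'push 5': stack = [-6, 5] (depth 2)
After 'over': stack = [-6, 5, -6] (depth 3)
After 'gt': stack = [-6, 1] (depth 2)
After 'push 13': stack = [-6, 1, 13] (depth 3)
After 'eq': stack = [-6, 0] (depth 2)
After 'push -3': stack = [-6, 0, -3] (depth 3)
After 'pick 1': stack = [-6, 0, -3, 0] (depth 4)
After 'pick 1': stack = [-6, 0, -3, 0, -3] (depth 5)
After 'push 0': stack = [-6, 0, -3, 0, -3, 0] (depth 6)
After 'push -3': stack = [-6, 0, -3, 0, -3, 0, -3] (depth 7)
After 'pick 1': stack = [-6, 0, -3, 0, -3, 0, -3, 0] (depth 8)
After 'gt': stack = [-6, 0, -3, 0, -3, 0, 0] (depth 7)
After 'eq': stack = [-6, 0, -3, 0, -3, 1] (depth 6)
After 'over': stack = [-6, 0, -3, 0, -3, 1, -3] (depth 7)
After 'pick 1': stack = [-6, 0, -3, 0, -3, 1, -3, 1] (depth 8)
After 'push 2': stack = [-6, 0, -3, 0, -3, 1, -3, 1, 2] (depth 9)
After 'swap': stack = [-6, 0, -3, 0, -3, 1, -3, 2, 1] (depth 9)
After 'sub': stack = [-6, 0, -3, 0, -3, 1, -3, 1] (depth 8)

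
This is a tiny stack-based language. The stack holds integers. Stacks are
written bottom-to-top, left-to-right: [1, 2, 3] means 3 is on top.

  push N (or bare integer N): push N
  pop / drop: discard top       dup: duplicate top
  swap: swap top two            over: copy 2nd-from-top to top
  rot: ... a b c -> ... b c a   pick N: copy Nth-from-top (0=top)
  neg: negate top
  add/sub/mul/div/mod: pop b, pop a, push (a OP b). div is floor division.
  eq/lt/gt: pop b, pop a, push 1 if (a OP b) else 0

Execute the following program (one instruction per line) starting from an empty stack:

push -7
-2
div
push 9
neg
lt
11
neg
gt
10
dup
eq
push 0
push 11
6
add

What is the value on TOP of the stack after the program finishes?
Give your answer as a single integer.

Answer: 17

Derivation:
After 'push -7': [-7]
After 'push -2': [-7, -2]
After 'div': [3]
After 'push 9': [3, 9]
After 'neg': [3, -9]
After 'lt': [0]
After 'push 11': [0, 11]
After 'neg': [0, -11]
After 'gt': [1]
After 'push 10': [1, 10]
After 'dup': [1, 10, 10]
After 'eq': [1, 1]
After 'push 0': [1, 1, 0]
After 'push 11': [1, 1, 0, 11]
After 'push 6': [1, 1, 0, 11, 6]
After 'add': [1, 1, 0, 17]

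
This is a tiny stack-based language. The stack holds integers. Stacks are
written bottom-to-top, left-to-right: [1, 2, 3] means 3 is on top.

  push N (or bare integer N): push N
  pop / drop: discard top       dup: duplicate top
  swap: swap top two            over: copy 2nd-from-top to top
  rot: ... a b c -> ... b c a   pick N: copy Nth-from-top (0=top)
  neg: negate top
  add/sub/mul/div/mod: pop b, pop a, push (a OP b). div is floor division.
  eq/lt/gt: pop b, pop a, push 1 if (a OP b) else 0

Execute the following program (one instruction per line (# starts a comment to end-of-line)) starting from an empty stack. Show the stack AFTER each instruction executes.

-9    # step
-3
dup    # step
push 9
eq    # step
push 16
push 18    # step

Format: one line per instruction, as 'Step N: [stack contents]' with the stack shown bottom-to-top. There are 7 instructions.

Step 1: [-9]
Step 2: [-9, -3]
Step 3: [-9, -3, -3]
Step 4: [-9, -3, -3, 9]
Step 5: [-9, -3, 0]
Step 6: [-9, -3, 0, 16]
Step 7: [-9, -3, 0, 16, 18]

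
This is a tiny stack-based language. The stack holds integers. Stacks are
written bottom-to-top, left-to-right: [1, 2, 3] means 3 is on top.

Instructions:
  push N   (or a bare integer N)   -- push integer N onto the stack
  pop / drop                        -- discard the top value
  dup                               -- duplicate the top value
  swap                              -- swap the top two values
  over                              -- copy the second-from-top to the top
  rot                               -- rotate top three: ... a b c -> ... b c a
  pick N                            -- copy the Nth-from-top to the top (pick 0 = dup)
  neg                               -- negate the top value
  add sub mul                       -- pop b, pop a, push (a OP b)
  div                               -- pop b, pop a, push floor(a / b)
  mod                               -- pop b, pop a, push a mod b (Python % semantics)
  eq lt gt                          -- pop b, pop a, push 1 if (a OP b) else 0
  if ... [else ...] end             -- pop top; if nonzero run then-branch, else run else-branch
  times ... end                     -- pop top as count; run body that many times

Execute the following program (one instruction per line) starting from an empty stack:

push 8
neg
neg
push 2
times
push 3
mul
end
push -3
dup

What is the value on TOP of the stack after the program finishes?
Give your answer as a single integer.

After 'push 8': [8]
After 'neg': [-8]
After 'neg': [8]
After 'push 2': [8, 2]
After 'times': [8]
After 'push 3': [8, 3]
After 'mul': [24]
After 'push 3': [24, 3]
After 'mul': [72]
After 'push -3': [72, -3]
After 'dup': [72, -3, -3]

Answer: -3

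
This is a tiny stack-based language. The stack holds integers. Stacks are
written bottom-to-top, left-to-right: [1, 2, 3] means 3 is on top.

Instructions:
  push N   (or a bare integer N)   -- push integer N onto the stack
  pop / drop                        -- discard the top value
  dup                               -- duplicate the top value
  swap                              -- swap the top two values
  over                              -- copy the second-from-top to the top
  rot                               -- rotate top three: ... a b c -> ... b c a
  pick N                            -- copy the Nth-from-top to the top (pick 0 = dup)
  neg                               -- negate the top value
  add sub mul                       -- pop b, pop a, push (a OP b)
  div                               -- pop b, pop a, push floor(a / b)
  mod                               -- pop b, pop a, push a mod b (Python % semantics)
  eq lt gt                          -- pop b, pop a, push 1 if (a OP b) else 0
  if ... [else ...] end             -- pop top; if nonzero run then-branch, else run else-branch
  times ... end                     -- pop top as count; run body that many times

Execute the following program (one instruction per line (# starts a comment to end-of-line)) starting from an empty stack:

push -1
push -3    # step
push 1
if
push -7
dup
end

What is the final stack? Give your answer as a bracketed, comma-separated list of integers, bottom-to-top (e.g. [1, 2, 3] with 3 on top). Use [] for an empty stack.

After 'push -1': [-1]
After 'push -3': [-1, -3]
After 'push 1': [-1, -3, 1]
After 'if': [-1, -3]
After 'push -7': [-1, -3, -7]
After 'dup': [-1, -3, -7, -7]

Answer: [-1, -3, -7, -7]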